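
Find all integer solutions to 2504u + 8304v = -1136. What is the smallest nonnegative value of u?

560

gcd(8304, 2504):
  8304 = 3·2504 + 792
  2504 = 3·792 + 128
  792 = 6·128 + 24
  128 = 5·24 + 8
  24 = 3·8
so gcd(8304, 2504) = 8.
8 divides -1136, so solutions exist.
Back-substitute for Bézout coefficients:
  8 = 128 - 5·24
  ... = 2504·(325) + 8304·(-98)
Scale by -1136/8 = -142: (u₀, v₀) = (-46150, 13916).
General solution: u = -46150 + 1038t, v = 13916 - 313t for integer t.
u ≥ 0: smallest is -46150 mod 1038 = 560 (at t = 45), with v = -169.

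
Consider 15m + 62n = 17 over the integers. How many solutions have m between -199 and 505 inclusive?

12

gcd(62, 15):
  62 = 4×15 + 2
  15 = 7×2 + 1
  2 = 2×1
so gcd(62, 15) = 1.
Back-substitute for Bézout coefficients:
  1 = 15 - 7×2
  ... = 15×(29) + 62×(-7)
Scale by 17: particular solution (493, -119); reduce m mod 62: (59, -14).
General solution: m = 59 + 62t, n = -14 - 15t for integer t.
-199 ≤ 59 + 62t ≤ 505 gives t ∈ [-4, 7], which is 12 values.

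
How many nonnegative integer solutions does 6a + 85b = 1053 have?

2

gcd(85, 6) = 1.
By Bézout, 6*(-14) + 85*(1) = 1.
One solution: (48, 9).
General: a = 48 + 85t, b = 9 - 6t.
a ≥ 0 ⇒ t ≥ 0; b ≥ 0 ⇒ t ≤ 1. So t ∈ [0, 1]: 2 solutions.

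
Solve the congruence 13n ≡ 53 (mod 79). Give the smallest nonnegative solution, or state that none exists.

gcd(79, 13) = 1  (79 = 6*13 + 1, 13 = 13*1).
1 divides 53, so solutions exist.
Back-substituting, 13*(-6) + 79*(1) = 1.
So 13*(-6) ≡ 1 (mod 79); multiply by 53: n ≡ -318 (mod 79).
Smallest nonnegative: n = -318 mod 79 = 77.

77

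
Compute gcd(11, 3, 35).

gcd(11, 3) = 1  (11 = 3×3 + 2, 3 = 1×2 + 1, 2 = 2×1).
gcd(1, 35) = 1.

1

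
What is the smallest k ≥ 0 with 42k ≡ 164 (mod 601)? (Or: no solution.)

147

gcd(601, 42):
  601 = 14×42 + 13
  42 = 3×13 + 3
  13 = 4×3 + 1
  3 = 3×1
so gcd(601, 42) = 1.
1 divides 164, so solutions exist.
Back-substitute for Bézout coefficients:
  1 = 13 - 4×3
  ... = 42×(-186) + 601×(13)
So 42×(-186) ≡ 1 (mod 601); multiply by 164: k ≡ -30504 (mod 601).
Smallest nonnegative: k = -30504 mod 601 = 147.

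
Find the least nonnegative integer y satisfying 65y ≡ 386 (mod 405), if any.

gcd(405, 65) = 5  (405 = 6*65 + 15, 65 = 4*15 + 5, 15 = 3*5).
5 does not divide 386, so the congruence has no solution.

no solution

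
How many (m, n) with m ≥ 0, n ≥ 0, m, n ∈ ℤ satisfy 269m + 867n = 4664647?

20

gcd(867, 269) = 1  (867 = 3·269 + 60, 269 = 4·60 + 29, 60 = 2·29 + 2, 29 = 14·2 + 1, 2 = 2·1).
Back-substituting, 269·(419) + 867·(-130) = 1.
Scale by 4664647: one solution is (1954487093, -606404110). Reduce m mod 867: (323, 5280).
General: m = 323 + 867t, n = 5280 - 269t.
m ≥ 0 ⇒ t ≥ 0; n ≥ 0 ⇒ t ≤ 19. So t ∈ [0, 19]: 20 solutions.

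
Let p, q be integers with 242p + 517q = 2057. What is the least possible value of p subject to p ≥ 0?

32

gcd(517, 242):
  517 = 2·242 + 33
  242 = 7·33 + 11
  33 = 3·11
so gcd(517, 242) = 11.
11 divides 2057, so solutions exist.
Back-substitute for Bézout coefficients:
  11 = 242 - 7·33
  ... = 242·(15) + 517·(-7)
Scale by 2057/11 = 187: (p₀, q₀) = (2805, -1309).
General solution: p = 2805 + 47t, q = -1309 - 22t for integer t.
p ≥ 0: smallest is 2805 mod 47 = 32 (at t = -59), with q = -11.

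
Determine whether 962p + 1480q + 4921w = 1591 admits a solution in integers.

yes

gcd(1480, 962) = 74.
gcd(74, 4921) = 37.
37 divides 1591, so integer solutions exist.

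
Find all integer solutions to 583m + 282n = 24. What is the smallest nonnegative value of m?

gcd(583, 282) = 1.
1 divides 24, so solutions exist.
By Bézout, 583·(-89) + 282·(184) = 1.
Scale by 24/1 = 24: (m₀, n₀) = (-2136, 4416).
General solution: m = -2136 + 282t, n = 4416 - 583t for integer t.
m ≥ 0: smallest is -2136 mod 282 = 120 (at t = 8), with n = -248.

120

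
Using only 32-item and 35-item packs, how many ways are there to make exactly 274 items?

Need nonnegative integers with 32j + 35k = 274.
gcd(32, 35) = 1, and 32·(-12) + 35·(11) = 1.
So (j₀, k₀) = (-3288, 3014); general j = -3288 + 35t, k = 3014 - 32t.
j ≥ 0 ⇒ t ≥ 94; k ≥ 0 ⇒ t ≤ 94. That's 1 value of t.

1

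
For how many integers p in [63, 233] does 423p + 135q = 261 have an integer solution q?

gcd(423, 135) = 9.
By Bézout, 423·(-7) + 135·(22) = 9.
Particular solution: (7, -20).
General solution: p = 7 + 15t, q = -20 - 47t for integer t.
63 ≤ 7 + 15t ≤ 233 gives t ∈ [4, 15], which is 12 values.

12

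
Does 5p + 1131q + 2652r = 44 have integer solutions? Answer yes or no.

yes

gcd(1131, 5) = 1  (1131 = 226·5 + 1, 5 = 5·1).
gcd(1, 2652) = 1.
1 divides 44, so integer solutions exist.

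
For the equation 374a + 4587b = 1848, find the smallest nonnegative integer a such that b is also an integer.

54

gcd(4587, 374):
  4587 = 12×374 + 99
  374 = 3×99 + 77
  99 = 1×77 + 22
  77 = 3×22 + 11
  22 = 2×11
so gcd(4587, 374) = 11.
11 divides 1848, so solutions exist.
Back-substitute for Bézout coefficients:
  11 = 77 - 3×22
  ... = 374×(184) + 4587×(-15)
Scale by 1848/11 = 168: (a₀, b₀) = (30912, -2520).
General solution: a = 30912 + 417t, b = -2520 - 34t for integer t.
a ≥ 0: smallest is 30912 mod 417 = 54 (at t = -74), with b = -4.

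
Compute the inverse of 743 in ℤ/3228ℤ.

gcd(3228, 743):
  3228 = 4*743 + 256
  743 = 2*256 + 231
  256 = 1*231 + 25
  231 = 9*25 + 6
  25 = 4*6 + 1
  6 = 6*1
so gcd(3228, 743) = 1.
Back-substitute for Bézout coefficients:
  1 = 25 - 4*6
  ... = 743*(-517) + 3228*(119)
So 743*-517 ≡ 1 (mod 3228), and -517 mod 3228 = 2711.

2711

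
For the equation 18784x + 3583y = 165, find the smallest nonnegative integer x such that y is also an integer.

3175

gcd(18784, 3583) = 1  (18784 = 5·3583 + 869, 3583 = 4·869 + 107, 869 = 8·107 + 13, 107 = 8·13 + 3, 13 = 4·3 + 1, 3 = 3·1).
1 divides 165, so solutions exist.
Back-substituting, 18784·(1105) + 3583·(-5793) = 1.
Scale by 165/1 = 165: (x₀, y₀) = (182325, -955845).
General solution: x = 182325 + 3583t, y = -955845 - 18784t for integer t.
x ≥ 0: smallest is 182325 mod 3583 = 3175 (at t = -50), with y = -16645.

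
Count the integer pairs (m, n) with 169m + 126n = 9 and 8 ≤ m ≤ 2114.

gcd(169, 126) = 1  (169 = 1·126 + 43, 126 = 2·43 + 40, 43 = 1·40 + 3, 40 = 13·3 + 1, 3 = 3·1).
Back-substituting, 169·(-41) + 126·(55) = 1.
Scale by 9: particular solution (-369, 495); reduce m mod 126: (9, -12).
General solution: m = 9 + 126t, n = -12 - 169t for integer t.
8 ≤ 9 + 126t ≤ 2114 gives t ∈ [0, 16], which is 17 values.

17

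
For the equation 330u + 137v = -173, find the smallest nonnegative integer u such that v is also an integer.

107

gcd(330, 137) = 1  (330 = 2×137 + 56, 137 = 2×56 + 25, 56 = 2×25 + 6, 25 = 4×6 + 1, 6 = 6×1).
1 divides -173, so solutions exist.
Back-substituting, 330×(-22) + 137×(53) = 1.
Scale by -173/1 = -173: (u₀, v₀) = (3806, -9169).
General solution: u = 3806 + 137t, v = -9169 - 330t for integer t.
u ≥ 0: smallest is 3806 mod 137 = 107 (at t = -27), with v = -259.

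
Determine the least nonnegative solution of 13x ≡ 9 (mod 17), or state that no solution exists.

2

gcd(17, 13) = 1  (17 = 1×13 + 4, 13 = 3×4 + 1, 4 = 4×1).
1 divides 9, so solutions exist.
Back-substituting, 13×(4) + 17×(-3) = 1.
So 13×(4) ≡ 1 (mod 17); multiply by 9: x ≡ 36 (mod 17).
Smallest nonnegative: x = 36 mod 17 = 2.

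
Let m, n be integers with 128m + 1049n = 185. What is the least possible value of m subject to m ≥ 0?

780

gcd(1049, 128):
  1049 = 8·128 + 25
  128 = 5·25 + 3
  25 = 8·3 + 1
  3 = 3·1
so gcd(1049, 128) = 1.
1 divides 185, so solutions exist.
Back-substitute for Bézout coefficients:
  1 = 25 - 8·3
  ... = 128·(-336) + 1049·(41)
Scale by 185/1 = 185: (m₀, n₀) = (-62160, 7585).
General solution: m = -62160 + 1049t, n = 7585 - 128t for integer t.
m ≥ 0: smallest is -62160 mod 1049 = 780 (at t = 60), with n = -95.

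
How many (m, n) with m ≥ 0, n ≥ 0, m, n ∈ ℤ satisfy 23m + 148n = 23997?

gcd(148, 23) = 1  (148 = 6·23 + 10, 23 = 2·10 + 3, 10 = 3·3 + 1, 3 = 3·1).
Back-substituting, 23·(-45) + 148·(7) = 1.
Scale by 23997: one solution is (-1079865, 167979). Reduce m mod 148: (91, 148).
General: m = 91 + 148t, n = 148 - 23t.
m ≥ 0 ⇒ t ≥ 0; n ≥ 0 ⇒ t ≤ 6. So t ∈ [0, 6]: 7 solutions.

7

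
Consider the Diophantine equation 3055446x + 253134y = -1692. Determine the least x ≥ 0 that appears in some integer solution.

8415

gcd(3055446, 253134) = 18  (3055446 = 12·253134 + 17838, 253134 = 14·17838 + 3402, 17838 = 5·3402 + 828, 3402 = 4·828 + 90, 828 = 9·90 + 18, 90 = 5·18).
18 divides -1692, so solutions exist.
Back-substituting, 3055446·(2753) + 253134·(-33230) = 18.
Scale by -1692/18 = -94: (x₀, y₀) = (-258782, 3123620).
General solution: x = -258782 + 14063t, y = 3123620 - 169747t for integer t.
x ≥ 0: smallest is -258782 mod 14063 = 8415 (at t = 19), with y = -101573.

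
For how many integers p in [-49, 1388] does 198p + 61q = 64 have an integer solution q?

23

gcd(198, 61) = 1.
By Bézout, 198*(-4) + 61*(13) = 1.
Particular solution: (49, -158).
General solution: p = 49 + 61t, q = -158 - 198t for integer t.
-49 ≤ 49 + 61t ≤ 1388 gives t ∈ [-1, 21], which is 23 values.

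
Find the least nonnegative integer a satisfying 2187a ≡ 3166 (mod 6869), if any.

2690

gcd(6869, 2187) = 1.
1 divides 3166, so solutions exist.
By Bézout, 2187*(-3323) + 6869*(1058) = 1.
So 2187*(-3323) ≡ 1 (mod 6869); multiply by 3166: a ≡ -10520618 (mod 6869).
Smallest nonnegative: a = -10520618 mod 6869 = 2690.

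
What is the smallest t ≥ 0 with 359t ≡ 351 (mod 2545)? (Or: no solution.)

639

gcd(2545, 359) = 1  (2545 = 7×359 + 32, 359 = 11×32 + 7, 32 = 4×7 + 4, 7 = 1×4 + 3, 4 = 1×3 + 1, 3 = 3×1).
1 divides 351, so solutions exist.
Back-substituting, 359×(-716) + 2545×(101) = 1.
So 359×(-716) ≡ 1 (mod 2545); multiply by 351: t ≡ -251316 (mod 2545).
Smallest nonnegative: t = -251316 mod 2545 = 639.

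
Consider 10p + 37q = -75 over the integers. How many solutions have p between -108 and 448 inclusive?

gcd(37, 10) = 1.
By Bézout, 10·(-11) + 37·(3) = 1.
Particular solution: (11, -5).
General solution: p = 11 + 37t, q = -5 - 10t for integer t.
-108 ≤ 11 + 37t ≤ 448 gives t ∈ [-3, 11], which is 15 values.

15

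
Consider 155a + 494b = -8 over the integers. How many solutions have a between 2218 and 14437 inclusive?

25

gcd(494, 155) = 1.
By Bézout, 155×(51) + 494×(-16) = 1.
Particular solution: (86, -27).
General solution: a = 86 + 494t, b = -27 - 155t for integer t.
2218 ≤ 86 + 494t ≤ 14437 gives t ∈ [5, 29], which is 25 values.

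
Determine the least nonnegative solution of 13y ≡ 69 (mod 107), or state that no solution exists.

30

gcd(107, 13) = 1  (107 = 8×13 + 3, 13 = 4×3 + 1, 3 = 3×1).
1 divides 69, so solutions exist.
Back-substituting, 13×(33) + 107×(-4) = 1.
So 13×(33) ≡ 1 (mod 107); multiply by 69: y ≡ 2277 (mod 107).
Smallest nonnegative: y = 2277 mod 107 = 30.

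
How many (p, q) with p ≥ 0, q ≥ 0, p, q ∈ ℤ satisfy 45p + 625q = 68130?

13

gcd(625, 45) = 5  (625 = 13·45 + 40, 45 = 1·40 + 5, 40 = 8·5).
Back-substituting, 45·(14) + 625·(-1) = 5.
Scale by 13626: one solution is (190764, -13626). Reduce p mod 125: (14, 108).
General: p = 14 + 125t, q = 108 - 9t.
p ≥ 0 ⇒ t ≥ 0; q ≥ 0 ⇒ t ≤ 12. So t ∈ [0, 12]: 13 solutions.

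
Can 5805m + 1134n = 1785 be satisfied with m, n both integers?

gcd(5805, 1134) = 27  (5805 = 5×1134 + 135, 1134 = 8×135 + 54, 135 = 2×54 + 27, 54 = 2×27).
27 does not divide 1785 (remainder 3), so no integer solutions.

no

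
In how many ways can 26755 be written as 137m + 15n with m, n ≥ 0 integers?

gcd(137, 15) = 1  (137 = 9·15 + 2, 15 = 7·2 + 1, 2 = 2·1).
Back-substituting, 137·(-7) + 15·(64) = 1.
Scale by 26755: one solution is (-187285, 1712320). Reduce m mod 15: (5, 1738).
General: m = 5 + 15t, n = 1738 - 137t.
m ≥ 0 ⇒ t ≥ 0; n ≥ 0 ⇒ t ≤ 12. So t ∈ [0, 12]: 13 solutions.

13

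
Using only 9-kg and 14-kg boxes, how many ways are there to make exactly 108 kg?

Need nonnegative integers with 9j + 14k = 108.
gcd(9, 14) = 1, and 9·(-3) + 14·(2) = 1.
So (j₀, k₀) = (-324, 216); general j = -324 + 14t, k = 216 - 9t.
j ≥ 0 ⇒ t ≥ 24; k ≥ 0 ⇒ t ≤ 24. That's 1 value of t.

1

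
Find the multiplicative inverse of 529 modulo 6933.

gcd(6933, 529):
  6933 = 13*529 + 56
  529 = 9*56 + 25
  56 = 2*25 + 6
  25 = 4*6 + 1
  6 = 6*1
so gcd(6933, 529) = 1.
Back-substitute for Bézout coefficients:
  1 = 25 - 4*6
  ... = 529*(1114) + 6933*(-85)
So 529*1114 ≡ 1 (mod 6933), and 1114 mod 6933 = 1114.

1114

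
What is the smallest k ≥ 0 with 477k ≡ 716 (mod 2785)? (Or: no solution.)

gcd(2785, 477) = 1  (2785 = 5×477 + 400, 477 = 1×400 + 77, 400 = 5×77 + 15, 77 = 5×15 + 2, 15 = 7×2 + 1, 2 = 2×1).
1 divides 716, so solutions exist.
Back-substituting, 477×(-1302) + 2785×(223) = 1.
So 477×(-1302) ≡ 1 (mod 2785); multiply by 716: k ≡ -932232 (mod 2785).
Smallest nonnegative: k = -932232 mod 2785 = 743.

743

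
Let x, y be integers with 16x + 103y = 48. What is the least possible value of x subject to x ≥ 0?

gcd(103, 16):
  103 = 6×16 + 7
  16 = 2×7 + 2
  7 = 3×2 + 1
  2 = 2×1
so gcd(103, 16) = 1.
1 divides 48, so solutions exist.
Back-substitute for Bézout coefficients:
  1 = 7 - 3×2
  ... = 16×(-45) + 103×(7)
Scale by 48/1 = 48: (x₀, y₀) = (-2160, 336).
General solution: x = -2160 + 103t, y = 336 - 16t for integer t.
x ≥ 0: smallest is -2160 mod 103 = 3 (at t = 21), with y = 0.

3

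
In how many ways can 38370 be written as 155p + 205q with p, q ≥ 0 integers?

gcd(205, 155) = 5.
By Bézout, 155*(4) + 205*(-3) = 5.
One solution: (28, 166).
General: p = 28 + 41t, q = 166 - 31t.
p ≥ 0 ⇒ t ≥ 0; q ≥ 0 ⇒ t ≤ 5. So t ∈ [0, 5]: 6 solutions.

6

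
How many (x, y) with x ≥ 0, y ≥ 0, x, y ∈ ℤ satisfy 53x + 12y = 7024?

11

gcd(53, 12) = 1.
By Bézout, 53*(5) + 12*(-22) = 1.
One solution: (8, 550).
General: x = 8 + 12t, y = 550 - 53t.
x ≥ 0 ⇒ t ≥ 0; y ≥ 0 ⇒ t ≤ 10. So t ∈ [0, 10]: 11 solutions.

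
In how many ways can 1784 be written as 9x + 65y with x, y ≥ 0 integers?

3

gcd(65, 9):
  65 = 7×9 + 2
  9 = 4×2 + 1
  2 = 2×1
so gcd(65, 9) = 1.
Back-substitute for Bézout coefficients:
  1 = 9 - 4×2
  ... = 9×(29) + 65×(-4)
Scale by 1784: one solution is (51736, -7136). Reduce x mod 65: (61, 19).
General: x = 61 + 65t, y = 19 - 9t.
x ≥ 0 ⇒ t ≥ 0; y ≥ 0 ⇒ t ≤ 2. So t ∈ [0, 2]: 3 solutions.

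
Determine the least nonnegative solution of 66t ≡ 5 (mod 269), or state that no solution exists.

gcd(269, 66) = 1  (269 = 4×66 + 5, 66 = 13×5 + 1, 5 = 5×1).
1 divides 5, so solutions exist.
Back-substituting, 66×(53) + 269×(-13) = 1.
So 66×(53) ≡ 1 (mod 269); multiply by 5: t ≡ 265 (mod 269).
Smallest nonnegative: t = 265 mod 269 = 265.

265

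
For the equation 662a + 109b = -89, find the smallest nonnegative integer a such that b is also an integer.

gcd(662, 109):
  662 = 6×109 + 8
  109 = 13×8 + 5
  8 = 1×5 + 3
  5 = 1×3 + 2
  3 = 1×2 + 1
  2 = 2×1
so gcd(662, 109) = 1.
1 divides -89, so solutions exist.
Back-substitute for Bézout coefficients:
  1 = 3 - 1×2
  ... = 662×(41) + 109×(-249)
Scale by -89/1 = -89: (a₀, b₀) = (-3649, 22161).
General solution: a = -3649 + 109t, b = 22161 - 662t for integer t.
a ≥ 0: smallest is -3649 mod 109 = 57 (at t = 34), with b = -347.

57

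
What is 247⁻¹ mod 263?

gcd(263, 247) = 1.
By Bézout, 247·(115) + 263·(-108) = 1.
So 247·115 ≡ 1 (mod 263), and 115 mod 263 = 115.

115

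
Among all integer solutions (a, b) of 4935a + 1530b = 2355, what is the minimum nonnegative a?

29

gcd(4935, 1530) = 15.
15 divides 2355, so solutions exist.
By Bézout, 4935×(-31) + 1530×(100) = 15.
Scale by 2355/15 = 157: (a₀, b₀) = (-4867, 15700).
General solution: a = -4867 + 102t, b = 15700 - 329t for integer t.
a ≥ 0: smallest is -4867 mod 102 = 29 (at t = 48), with b = -92.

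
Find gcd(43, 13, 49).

1

gcd(43, 13) = 1  (43 = 3×13 + 4, 13 = 3×4 + 1, 4 = 4×1).
gcd(1, 49) = 1.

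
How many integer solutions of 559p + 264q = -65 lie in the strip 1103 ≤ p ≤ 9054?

31

gcd(559, 264) = 1.
By Bézout, 559×(-17) + 264×(36) = 1.
Particular solution: (49, -104).
General solution: p = 49 + 264t, q = -104 - 559t for integer t.
1103 ≤ 49 + 264t ≤ 9054 gives t ∈ [4, 34], which is 31 values.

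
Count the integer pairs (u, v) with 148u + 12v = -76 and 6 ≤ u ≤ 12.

gcd(148, 12) = 4  (148 = 12·12 + 4, 12 = 3·4).
Back-substituting, 148·(1) + 12·(-12) = 4.
Scale by -19: particular solution (-19, 228); reduce u mod 3: (2, -31).
General solution: u = 2 + 3t, v = -31 - 37t for integer t.
6 ≤ 2 + 3t ≤ 12 gives t ∈ [2, 3], which is 2 values.

2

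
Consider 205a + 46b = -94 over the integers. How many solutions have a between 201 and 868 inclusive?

15

gcd(205, 46) = 1.
By Bézout, 205·(11) + 46·(-49) = 1.
Particular solution: (24, -109).
General solution: a = 24 + 46t, b = -109 - 205t for integer t.
201 ≤ 24 + 46t ≤ 868 gives t ∈ [4, 18], which is 15 values.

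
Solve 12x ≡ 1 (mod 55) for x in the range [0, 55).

gcd(55, 12) = 1  (55 = 4·12 + 7, 12 = 1·7 + 5, 7 = 1·5 + 2, 5 = 2·2 + 1, 2 = 2·1).
Back-substituting, 12·(23) + 55·(-5) = 1.
So 12·23 ≡ 1 (mod 55), and 23 mod 55 = 23.

23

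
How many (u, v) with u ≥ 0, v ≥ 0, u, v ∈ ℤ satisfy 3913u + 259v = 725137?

5

gcd(3913, 259) = 7  (3913 = 15×259 + 28, 259 = 9×28 + 7, 28 = 4×7).
Back-substituting, 3913×(-9) + 259×(136) = 7.
Scale by 103591: one solution is (-932319, 14088376). Reduce u mod 37: (7, 2694).
General: u = 7 + 37t, v = 2694 - 559t.
u ≥ 0 ⇒ t ≥ 0; v ≥ 0 ⇒ t ≤ 4. So t ∈ [0, 4]: 5 solutions.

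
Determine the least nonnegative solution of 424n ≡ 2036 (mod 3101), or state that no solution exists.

2784

gcd(3101, 424):
  3101 = 7·424 + 133
  424 = 3·133 + 25
  133 = 5·25 + 8
  25 = 3·8 + 1
  8 = 8·1
so gcd(3101, 424) = 1.
1 divides 2036, so solutions exist.
Back-substitute for Bézout coefficients:
  1 = 25 - 3·8
  ... = 424·(373) + 3101·(-51)
So 424·(373) ≡ 1 (mod 3101); multiply by 2036: n ≡ 759428 (mod 3101).
Smallest nonnegative: n = 759428 mod 3101 = 2784.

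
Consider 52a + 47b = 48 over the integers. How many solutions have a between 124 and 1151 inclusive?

22

gcd(52, 47) = 1  (52 = 1×47 + 5, 47 = 9×5 + 2, 5 = 2×2 + 1, 2 = 2×1).
Back-substituting, 52×(19) + 47×(-21) = 1.
Scale by 48: particular solution (912, -1008); reduce a mod 47: (19, -20).
General solution: a = 19 + 47t, b = -20 - 52t for integer t.
124 ≤ 19 + 47t ≤ 1151 gives t ∈ [3, 24], which is 22 values.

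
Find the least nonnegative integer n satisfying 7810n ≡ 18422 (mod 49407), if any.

gcd(49407, 7810) = 1  (49407 = 6*7810 + 2547, 7810 = 3*2547 + 169, 2547 = 15*169 + 12, 169 = 14*12 + 1, 12 = 12*1).
1 divides 18422, so solutions exist.
Back-substituting, 7810*(4093) + 49407*(-647) = 1.
So 7810*(4093) ≡ 1 (mod 49407); multiply by 18422: n ≡ 75401246 (mod 49407).
Smallest nonnegative: n = 75401246 mod 49407 = 6164.

6164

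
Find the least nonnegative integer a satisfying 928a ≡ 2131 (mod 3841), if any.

gcd(3841, 928) = 1  (3841 = 4·928 + 129, 928 = 7·129 + 25, 129 = 5·25 + 4, 25 = 6·4 + 1, 4 = 4·1).
1 divides 2131, so solutions exist.
Back-substituting, 928·(923) + 3841·(-223) = 1.
So 928·(923) ≡ 1 (mod 3841); multiply by 2131: a ≡ 1966913 (mod 3841).
Smallest nonnegative: a = 1966913 mod 3841 = 321.

321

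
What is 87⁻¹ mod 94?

gcd(94, 87) = 1  (94 = 1×87 + 7, 87 = 12×7 + 3, 7 = 2×3 + 1, 3 = 3×1).
Back-substituting, 87×(-27) + 94×(25) = 1.
So 87×-27 ≡ 1 (mod 94), and -27 mod 94 = 67.

67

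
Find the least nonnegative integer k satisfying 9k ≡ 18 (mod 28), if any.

2

gcd(28, 9) = 1  (28 = 3*9 + 1, 9 = 9*1).
1 divides 18, so solutions exist.
Back-substituting, 9*(-3) + 28*(1) = 1.
So 9*(-3) ≡ 1 (mod 28); multiply by 18: k ≡ -54 (mod 28).
Smallest nonnegative: k = -54 mod 28 = 2.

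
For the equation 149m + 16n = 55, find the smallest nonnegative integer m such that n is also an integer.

11

gcd(149, 16) = 1.
1 divides 55, so solutions exist.
By Bézout, 149×(-3) + 16×(28) = 1.
Scale by 55/1 = 55: (m₀, n₀) = (-165, 1540).
General solution: m = -165 + 16t, n = 1540 - 149t for integer t.
m ≥ 0: smallest is -165 mod 16 = 11 (at t = 11), with n = -99.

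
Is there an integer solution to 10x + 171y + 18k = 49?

yes

gcd(171, 10):
  171 = 17*10 + 1
  10 = 10*1
so gcd(171, 10) = 1.
gcd(1, 18) = 1.
1 divides 49, so integer solutions exist.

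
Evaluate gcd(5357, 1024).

1

gcd(5357, 1024):
  5357 = 5×1024 + 237
  1024 = 4×237 + 76
  237 = 3×76 + 9
  76 = 8×9 + 4
  9 = 2×4 + 1
  4 = 4×1
so gcd(5357, 1024) = 1.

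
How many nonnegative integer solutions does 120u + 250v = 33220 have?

11

gcd(250, 120) = 10  (250 = 2*120 + 10, 120 = 12*10).
Back-substituting, 120*(-2) + 250*(1) = 10.
Scale by 3322: one solution is (-6644, 3322). Reduce u mod 25: (6, 130).
General: u = 6 + 25t, v = 130 - 12t.
u ≥ 0 ⇒ t ≥ 0; v ≥ 0 ⇒ t ≤ 10. So t ∈ [0, 10]: 11 solutions.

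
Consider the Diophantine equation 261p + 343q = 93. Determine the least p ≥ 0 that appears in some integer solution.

162

gcd(343, 261):
  343 = 1×261 + 82
  261 = 3×82 + 15
  82 = 5×15 + 7
  15 = 2×7 + 1
  7 = 7×1
so gcd(343, 261) = 1.
1 divides 93, so solutions exist.
Back-substitute for Bézout coefficients:
  1 = 15 - 2×7
  ... = 261×(46) + 343×(-35)
Scale by 93/1 = 93: (p₀, q₀) = (4278, -3255).
General solution: p = 4278 + 343t, q = -3255 - 261t for integer t.
p ≥ 0: smallest is 4278 mod 343 = 162 (at t = -12), with q = -123.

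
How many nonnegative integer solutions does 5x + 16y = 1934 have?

gcd(16, 5):
  16 = 3×5 + 1
  5 = 5×1
so gcd(16, 5) = 1.
Back-substitute for Bézout coefficients:
  1 = 16 - 3×5
  ... = 5×(-3) + 16×(1)
Scale by 1934: one solution is (-5802, 1934). Reduce x mod 16: (6, 119).
General: x = 6 + 16t, y = 119 - 5t.
x ≥ 0 ⇒ t ≥ 0; y ≥ 0 ⇒ t ≤ 23. So t ∈ [0, 23]: 24 solutions.

24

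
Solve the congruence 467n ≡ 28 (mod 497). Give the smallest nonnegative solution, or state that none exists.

gcd(497, 467) = 1.
1 divides 28, so solutions exist.
By Bézout, 467·(-116) + 497·(109) = 1.
So 467·(-116) ≡ 1 (mod 497); multiply by 28: n ≡ -3248 (mod 497).
Smallest nonnegative: n = -3248 mod 497 = 231.

231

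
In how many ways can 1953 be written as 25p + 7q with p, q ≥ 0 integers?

12

gcd(25, 7) = 1  (25 = 3·7 + 4, 7 = 1·4 + 3, 4 = 1·3 + 1, 3 = 3·1).
Back-substituting, 25·(2) + 7·(-7) = 1.
Scale by 1953: one solution is (3906, -13671). Reduce p mod 7: (0, 279).
General: p = 0 + 7t, q = 279 - 25t.
p ≥ 0 ⇒ t ≥ 0; q ≥ 0 ⇒ t ≤ 11. So t ∈ [0, 11]: 12 solutions.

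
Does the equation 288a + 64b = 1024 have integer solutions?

gcd(288, 64) = 32  (288 = 4×64 + 32, 64 = 2×32).
32 divides 1024, so integer solutions exist.

yes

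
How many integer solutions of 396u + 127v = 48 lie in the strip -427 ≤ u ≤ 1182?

gcd(396, 127) = 1  (396 = 3×127 + 15, 127 = 8×15 + 7, 15 = 2×7 + 1, 7 = 7×1).
Back-substituting, 396×(17) + 127×(-53) = 1.
Scale by 48: particular solution (816, -2544); reduce u mod 127: (54, -168).
General solution: u = 54 + 127t, v = -168 - 396t for integer t.
-427 ≤ 54 + 127t ≤ 1182 gives t ∈ [-3, 8], which is 12 values.

12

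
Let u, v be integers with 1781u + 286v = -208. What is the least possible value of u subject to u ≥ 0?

gcd(1781, 286):
  1781 = 6*286 + 65
  286 = 4*65 + 26
  65 = 2*26 + 13
  26 = 2*13
so gcd(1781, 286) = 13.
13 divides -208, so solutions exist.
Back-substitute for Bézout coefficients:
  13 = 65 - 2*26
  ... = 1781*(9) + 286*(-56)
Scale by -208/13 = -16: (u₀, v₀) = (-144, 896).
General solution: u = -144 + 22t, v = 896 - 137t for integer t.
u ≥ 0: smallest is -144 mod 22 = 10 (at t = 7), with v = -63.

10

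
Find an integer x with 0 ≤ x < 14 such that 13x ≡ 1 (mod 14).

13

gcd(14, 13) = 1  (14 = 1·13 + 1, 13 = 13·1).
Back-substituting, 13·(-1) + 14·(1) = 1.
So 13·-1 ≡ 1 (mod 14), and -1 mod 14 = 13.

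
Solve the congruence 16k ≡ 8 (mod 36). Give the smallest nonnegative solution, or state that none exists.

5

gcd(36, 16) = 4  (36 = 2*16 + 4, 16 = 4*4).
4 divides 8, so solutions exist.
Back-substituting, 16*(-2) + 36*(1) = 4.
So 16*(-2) ≡ 4 (mod 36); multiply by 2: k ≡ -4 (mod 9).
Smallest nonnegative: k = -4 mod 9 = 5.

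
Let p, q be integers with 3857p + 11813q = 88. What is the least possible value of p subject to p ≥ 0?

gcd(11813, 3857):
  11813 = 3*3857 + 242
  3857 = 15*242 + 227
  242 = 1*227 + 15
  227 = 15*15 + 2
  15 = 7*2 + 1
  2 = 2*1
so gcd(11813, 3857) = 1.
1 divides 88, so solutions exist.
Back-substitute for Bézout coefficients:
  1 = 15 - 7*2
  ... = 3857*(-5516) + 11813*(1801)
Scale by 88/1 = 88: (p₀, q₀) = (-485408, 158488).
General solution: p = -485408 + 11813t, q = 158488 - 3857t for integer t.
p ≥ 0: smallest is -485408 mod 11813 = 10738 (at t = 42), with q = -3506.

10738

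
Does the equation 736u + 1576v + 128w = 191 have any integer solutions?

no

gcd(1576, 736) = 8.
gcd(8, 128) = 8.
8 does not divide 191 (remainder 7), so no integer solutions.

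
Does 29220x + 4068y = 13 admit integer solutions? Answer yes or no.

no

gcd(29220, 4068):
  29220 = 7*4068 + 744
  4068 = 5*744 + 348
  744 = 2*348 + 48
  348 = 7*48 + 12
  48 = 4*12
so gcd(29220, 4068) = 12.
12 does not divide 13 (remainder 1), so no integer solutions.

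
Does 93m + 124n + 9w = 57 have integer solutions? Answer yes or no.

yes

gcd(124, 93) = 31  (124 = 1·93 + 31, 93 = 3·31).
gcd(31, 9) = 1.
1 divides 57, so integer solutions exist.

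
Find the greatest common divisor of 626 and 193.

gcd(626, 193):
  626 = 3×193 + 47
  193 = 4×47 + 5
  47 = 9×5 + 2
  5 = 2×2 + 1
  2 = 2×1
so gcd(626, 193) = 1.

1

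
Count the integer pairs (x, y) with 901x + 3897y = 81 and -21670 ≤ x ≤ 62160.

gcd(3897, 901):
  3897 = 4×901 + 293
  901 = 3×293 + 22
  293 = 13×22 + 7
  22 = 3×7 + 1
  7 = 7×1
so gcd(3897, 901) = 1.
Back-substitute for Bézout coefficients:
  1 = 22 - 3×7
  ... = 901×(532) + 3897×(-123)
Scale by 81: particular solution (43092, -9963); reduce x mod 3897: (225, -52).
General solution: x = 225 + 3897t, y = -52 - 901t for integer t.
-21670 ≤ 225 + 3897t ≤ 62160 gives t ∈ [-5, 15], which is 21 values.

21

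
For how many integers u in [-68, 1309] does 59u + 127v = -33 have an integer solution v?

gcd(127, 59):
  127 = 2×59 + 9
  59 = 6×9 + 5
  9 = 1×5 + 4
  5 = 1×4 + 1
  4 = 4×1
so gcd(127, 59) = 1.
Back-substitute for Bézout coefficients:
  1 = 5 - 1×4
  ... = 59×(28) + 127×(-13)
Scale by -33: particular solution (-924, 429); reduce u mod 127: (92, -43).
General solution: u = 92 + 127t, v = -43 - 59t for integer t.
-68 ≤ 92 + 127t ≤ 1309 gives t ∈ [-1, 9], which is 11 values.

11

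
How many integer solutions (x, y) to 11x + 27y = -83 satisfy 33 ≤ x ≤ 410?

gcd(27, 11) = 1.
By Bézout, 11×(5) + 27×(-2) = 1.
Particular solution: (17, -10).
General solution: x = 17 + 27t, y = -10 - 11t for integer t.
33 ≤ 17 + 27t ≤ 410 gives t ∈ [1, 14], which is 14 values.

14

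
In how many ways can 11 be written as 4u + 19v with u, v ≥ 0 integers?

gcd(19, 4) = 1  (19 = 4*4 + 3, 4 = 1*3 + 1, 3 = 3*1).
Back-substituting, 4*(5) + 19*(-1) = 1.
Scale by 11: one solution is (55, -11). Reduce u mod 19: (17, -3).
General: u = 17 + 19t, v = -3 - 4t.
u ≥ 0 ⇒ t ≥ 0; v ≥ 0 ⇒ t ≤ -1. So t ∈ [0, -1]: 0 solutions.

0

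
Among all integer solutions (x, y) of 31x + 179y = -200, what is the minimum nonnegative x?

gcd(179, 31) = 1.
1 divides -200, so solutions exist.
By Bézout, 31*(52) + 179*(-9) = 1.
Scale by -200/1 = -200: (x₀, y₀) = (-10400, 1800).
General solution: x = -10400 + 179t, y = 1800 - 31t for integer t.
x ≥ 0: smallest is -10400 mod 179 = 161 (at t = 59), with y = -29.

161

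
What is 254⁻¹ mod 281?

52

gcd(281, 254) = 1.
By Bézout, 254*(52) + 281*(-47) = 1.
So 254*52 ≡ 1 (mod 281), and 52 mod 281 = 52.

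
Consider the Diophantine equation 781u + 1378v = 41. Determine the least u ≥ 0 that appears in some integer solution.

1341

gcd(1378, 781):
  1378 = 1·781 + 597
  781 = 1·597 + 184
  597 = 3·184 + 45
  184 = 4·45 + 4
  45 = 11·4 + 1
  4 = 4·1
so gcd(1378, 781) = 1.
1 divides 41, so solutions exist.
Back-substitute for Bézout coefficients:
  1 = 45 - 11·4
  ... = 781·(-337) + 1378·(191)
Scale by 41/1 = 41: (u₀, v₀) = (-13817, 7831).
General solution: u = -13817 + 1378t, v = 7831 - 781t for integer t.
u ≥ 0: smallest is -13817 mod 1378 = 1341 (at t = 11), with v = -760.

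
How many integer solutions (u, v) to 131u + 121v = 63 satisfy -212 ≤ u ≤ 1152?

11

gcd(131, 121) = 1  (131 = 1·121 + 10, 121 = 12·10 + 1, 10 = 10·1).
Back-substituting, 131·(-12) + 121·(13) = 1.
Scale by 63: particular solution (-756, 819); reduce u mod 121: (91, -98).
General solution: u = 91 + 121t, v = -98 - 131t for integer t.
-212 ≤ 91 + 121t ≤ 1152 gives t ∈ [-2, 8], which is 11 values.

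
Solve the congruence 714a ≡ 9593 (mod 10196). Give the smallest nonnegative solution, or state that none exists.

no solution

gcd(10196, 714) = 2  (10196 = 14×714 + 200, 714 = 3×200 + 114, 200 = 1×114 + 86, 114 = 1×86 + 28, 86 = 3×28 + 2, 28 = 14×2).
2 does not divide 9593, so the congruence has no solution.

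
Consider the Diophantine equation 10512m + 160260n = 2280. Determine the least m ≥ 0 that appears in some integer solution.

12410

gcd(160260, 10512):
  160260 = 15·10512 + 2580
  10512 = 4·2580 + 192
  2580 = 13·192 + 84
  192 = 2·84 + 24
  84 = 3·24 + 12
  24 = 2·12
so gcd(160260, 10512) = 12.
12 divides 2280, so solutions exist.
Back-substitute for Bézout coefficients:
  12 = 84 - 3·24
  ... = 10512·(-5839) + 160260·(383)
Scale by 2280/12 = 190: (m₀, n₀) = (-1109410, 72770).
General solution: m = -1109410 + 13355t, n = 72770 - 876t for integer t.
m ≥ 0: smallest is -1109410 mod 13355 = 12410 (at t = 84), with n = -814.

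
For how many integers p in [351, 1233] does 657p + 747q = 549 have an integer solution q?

11

gcd(747, 657) = 9.
By Bézout, 657·(-25) + 747·(22) = 9.
Particular solution: (52, -45).
General solution: p = 52 + 83t, q = -45 - 73t for integer t.
351 ≤ 52 + 83t ≤ 1233 gives t ∈ [4, 14], which is 11 values.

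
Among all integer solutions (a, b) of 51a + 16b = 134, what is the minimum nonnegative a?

gcd(51, 16):
  51 = 3·16 + 3
  16 = 5·3 + 1
  3 = 3·1
so gcd(51, 16) = 1.
1 divides 134, so solutions exist.
Back-substitute for Bézout coefficients:
  1 = 16 - 5·3
  ... = 51·(-5) + 16·(16)
Scale by 134/1 = 134: (a₀, b₀) = (-670, 2144).
General solution: a = -670 + 16t, b = 2144 - 51t for integer t.
a ≥ 0: smallest is -670 mod 16 = 2 (at t = 42), with b = 2.

2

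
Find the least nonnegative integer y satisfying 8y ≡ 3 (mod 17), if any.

gcd(17, 8):
  17 = 2×8 + 1
  8 = 8×1
so gcd(17, 8) = 1.
1 divides 3, so solutions exist.
Back-substitute for Bézout coefficients:
  1 = 17 - 2×8
  ... = 8×(-2) + 17×(1)
So 8×(-2) ≡ 1 (mod 17); multiply by 3: y ≡ -6 (mod 17).
Smallest nonnegative: y = -6 mod 17 = 11.

11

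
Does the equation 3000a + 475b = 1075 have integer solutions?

yes

gcd(3000, 475):
  3000 = 6·475 + 150
  475 = 3·150 + 25
  150 = 6·25
so gcd(3000, 475) = 25.
25 divides 1075, so integer solutions exist.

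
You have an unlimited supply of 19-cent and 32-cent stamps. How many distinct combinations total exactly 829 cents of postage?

1

Need nonnegative integers with 19j + 32k = 829.
gcd(19, 32) = 1, and 19·(-5) + 32·(3) = 1.
So (j₀, k₀) = (-4145, 2487); general j = -4145 + 32t, k = 2487 - 19t.
j ≥ 0 ⇒ t ≥ 130; k ≥ 0 ⇒ t ≤ 130. That's 1 value of t.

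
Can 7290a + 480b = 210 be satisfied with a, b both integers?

yes

gcd(7290, 480) = 30.
30 divides 210, so integer solutions exist.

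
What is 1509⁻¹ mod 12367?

11277

gcd(12367, 1509) = 1  (12367 = 8·1509 + 295, 1509 = 5·295 + 34, 295 = 8·34 + 23, 34 = 1·23 + 11, 23 = 2·11 + 1, 11 = 11·1).
Back-substituting, 1509·(-1090) + 12367·(133) = 1.
So 1509·-1090 ≡ 1 (mod 12367), and -1090 mod 12367 = 11277.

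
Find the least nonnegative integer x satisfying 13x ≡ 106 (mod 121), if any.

64

gcd(121, 13):
  121 = 9×13 + 4
  13 = 3×4 + 1
  4 = 4×1
so gcd(121, 13) = 1.
1 divides 106, so solutions exist.
Back-substitute for Bézout coefficients:
  1 = 13 - 3×4
  ... = 13×(28) + 121×(-3)
So 13×(28) ≡ 1 (mod 121); multiply by 106: x ≡ 2968 (mod 121).
Smallest nonnegative: x = 2968 mod 121 = 64.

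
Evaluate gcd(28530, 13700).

gcd(28530, 13700):
  28530 = 2·13700 + 1130
  13700 = 12·1130 + 140
  1130 = 8·140 + 10
  140 = 14·10
so gcd(28530, 13700) = 10.

10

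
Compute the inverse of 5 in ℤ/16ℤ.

13

gcd(16, 5) = 1.
By Bézout, 5*(-3) + 16*(1) = 1.
So 5*-3 ≡ 1 (mod 16), and -3 mod 16 = 13.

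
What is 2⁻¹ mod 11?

gcd(11, 2):
  11 = 5·2 + 1
  2 = 2·1
so gcd(11, 2) = 1.
Back-substitute for Bézout coefficients:
  1 = 11 - 5·2
  ... = 2·(-5) + 11·(1)
So 2·-5 ≡ 1 (mod 11), and -5 mod 11 = 6.

6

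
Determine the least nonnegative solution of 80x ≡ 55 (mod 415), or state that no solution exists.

37

gcd(415, 80):
  415 = 5·80 + 15
  80 = 5·15 + 5
  15 = 3·5
so gcd(415, 80) = 5.
5 divides 55, so solutions exist.
Back-substitute for Bézout coefficients:
  5 = 80 - 5·15
  ... = 80·(26) + 415·(-5)
So 80·(26) ≡ 5 (mod 415); multiply by 11: x ≡ 286 (mod 83).
Smallest nonnegative: x = 286 mod 83 = 37.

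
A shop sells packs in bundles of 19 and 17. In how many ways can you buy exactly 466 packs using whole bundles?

Need nonnegative integers with 19j + 17k = 466.
gcd(19, 17) = 1, and 19·(-8) + 17·(9) = 1.
So (j₀, k₀) = (-3728, 4194); general j = -3728 + 17t, k = 4194 - 19t.
j ≥ 0 ⇒ t ≥ 220; k ≥ 0 ⇒ t ≤ 220. That's 1 value of t.

1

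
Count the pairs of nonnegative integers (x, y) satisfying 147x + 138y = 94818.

gcd(147, 138) = 3  (147 = 1·138 + 9, 138 = 15·9 + 3, 9 = 3·3).
Back-substituting, 147·(-15) + 138·(16) = 3.
Scale by 31606: one solution is (-474090, 505696). Reduce x mod 46: (32, 653).
General: x = 32 + 46t, y = 653 - 49t.
x ≥ 0 ⇒ t ≥ 0; y ≥ 0 ⇒ t ≤ 13. So t ∈ [0, 13]: 14 solutions.

14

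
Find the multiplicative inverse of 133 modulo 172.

97

gcd(172, 133) = 1  (172 = 1×133 + 39, 133 = 3×39 + 16, 39 = 2×16 + 7, 16 = 2×7 + 2, 7 = 3×2 + 1, 2 = 2×1).
Back-substituting, 133×(-75) + 172×(58) = 1.
So 133×-75 ≡ 1 (mod 172), and -75 mod 172 = 97.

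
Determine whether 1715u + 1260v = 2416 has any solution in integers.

gcd(1715, 1260) = 35  (1715 = 1×1260 + 455, 1260 = 2×455 + 350, 455 = 1×350 + 105, 350 = 3×105 + 35, 105 = 3×35).
35 does not divide 2416 (remainder 1), so no integer solutions.

no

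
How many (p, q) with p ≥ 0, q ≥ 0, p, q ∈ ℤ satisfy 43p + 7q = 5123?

17

gcd(43, 7):
  43 = 6·7 + 1
  7 = 7·1
so gcd(43, 7) = 1.
Back-substitute for Bézout coefficients:
  1 = 43 - 6·7
  ... = 43·(1) + 7·(-6)
Scale by 5123: one solution is (5123, -30738). Reduce p mod 7: (6, 695).
General: p = 6 + 7t, q = 695 - 43t.
p ≥ 0 ⇒ t ≥ 0; q ≥ 0 ⇒ t ≤ 16. So t ∈ [0, 16]: 17 solutions.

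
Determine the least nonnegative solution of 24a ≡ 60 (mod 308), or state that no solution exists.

gcd(308, 24) = 4.
4 divides 60, so solutions exist.
By Bézout, 24·(13) + 308·(-1) = 4.
So 24·(13) ≡ 4 (mod 308); multiply by 15: a ≡ 195 (mod 77).
Smallest nonnegative: a = 195 mod 77 = 41.

41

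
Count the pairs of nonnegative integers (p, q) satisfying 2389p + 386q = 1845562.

gcd(2389, 386):
  2389 = 6·386 + 73
  386 = 5·73 + 21
  73 = 3·21 + 10
  21 = 2·10 + 1
  10 = 10·1
so gcd(2389, 386) = 1.
Back-substitute for Bézout coefficients:
  1 = 21 - 2·10
  ... = 2389·(-37) + 386·(229)
Scale by 1845562: one solution is (-68285794, 422633698). Reduce p mod 386: (308, 2875).
General: p = 308 + 386t, q = 2875 - 2389t.
p ≥ 0 ⇒ t ≥ 0; q ≥ 0 ⇒ t ≤ 1. So t ∈ [0, 1]: 2 solutions.

2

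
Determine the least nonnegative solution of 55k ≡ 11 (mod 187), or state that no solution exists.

7

gcd(187, 55) = 11.
11 divides 11, so solutions exist.
By Bézout, 55×(7) + 187×(-2) = 11.
So 55×(7) ≡ 11 (mod 187); multiply by 1: k ≡ 7 (mod 17).
Smallest nonnegative: k = 7 mod 17 = 7.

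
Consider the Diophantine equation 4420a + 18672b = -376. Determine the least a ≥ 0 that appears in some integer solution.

4406

gcd(18672, 4420) = 4  (18672 = 4×4420 + 992, 4420 = 4×992 + 452, 992 = 2×452 + 88, 452 = 5×88 + 12, 88 = 7×12 + 4, 12 = 3×4).
4 divides -376, so solutions exist.
Back-substituting, 4420×(-1487) + 18672×(352) = 4.
Scale by -376/4 = -94: (a₀, b₀) = (139778, -33088).
General solution: a = 139778 + 4668t, b = -33088 - 1105t for integer t.
a ≥ 0: smallest is 139778 mod 4668 = 4406 (at t = -29), with b = -1043.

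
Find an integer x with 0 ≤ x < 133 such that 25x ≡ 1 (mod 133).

gcd(133, 25):
  133 = 5*25 + 8
  25 = 3*8 + 1
  8 = 8*1
so gcd(133, 25) = 1.
Back-substitute for Bézout coefficients:
  1 = 25 - 3*8
  ... = 25*(16) + 133*(-3)
So 25*16 ≡ 1 (mod 133), and 16 mod 133 = 16.

16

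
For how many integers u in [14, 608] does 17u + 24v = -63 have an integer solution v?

gcd(24, 17) = 1.
By Bézout, 17*(-7) + 24*(5) = 1.
Particular solution: (9, -9).
General solution: u = 9 + 24t, v = -9 - 17t for integer t.
14 ≤ 9 + 24t ≤ 608 gives t ∈ [1, 24], which is 24 values.

24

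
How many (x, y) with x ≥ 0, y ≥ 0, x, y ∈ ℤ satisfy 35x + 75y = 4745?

9

gcd(75, 35) = 5  (75 = 2*35 + 5, 35 = 7*5).
Back-substituting, 35*(-2) + 75*(1) = 5.
Scale by 949: one solution is (-1898, 949). Reduce x mod 15: (7, 60).
General: x = 7 + 15t, y = 60 - 7t.
x ≥ 0 ⇒ t ≥ 0; y ≥ 0 ⇒ t ≤ 8. So t ∈ [0, 8]: 9 solutions.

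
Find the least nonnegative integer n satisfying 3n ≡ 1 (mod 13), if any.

gcd(13, 3):
  13 = 4·3 + 1
  3 = 3·1
so gcd(13, 3) = 1.
1 divides 1, so solutions exist.
Back-substitute for Bézout coefficients:
  1 = 13 - 4·3
  ... = 3·(-4) + 13·(1)
So 3·(-4) ≡ 1 (mod 13); multiply by 1: n ≡ -4 (mod 13).
Smallest nonnegative: n = -4 mod 13 = 9.

9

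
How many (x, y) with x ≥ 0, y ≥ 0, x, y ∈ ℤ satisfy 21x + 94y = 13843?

gcd(94, 21):
  94 = 4×21 + 10
  21 = 2×10 + 1
  10 = 10×1
so gcd(94, 21) = 1.
Back-substitute for Bézout coefficients:
  1 = 21 - 2×10
  ... = 21×(9) + 94×(-2)
Scale by 13843: one solution is (124587, -27686). Reduce x mod 94: (37, 139).
General: x = 37 + 94t, y = 139 - 21t.
x ≥ 0 ⇒ t ≥ 0; y ≥ 0 ⇒ t ≤ 6. So t ∈ [0, 6]: 7 solutions.

7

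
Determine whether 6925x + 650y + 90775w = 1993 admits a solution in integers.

gcd(6925, 650) = 25  (6925 = 10×650 + 425, 650 = 1×425 + 225, 425 = 1×225 + 200, 225 = 1×200 + 25, 200 = 8×25).
gcd(25, 90775) = 25.
25 does not divide 1993 (remainder 18), so no integer solutions.

no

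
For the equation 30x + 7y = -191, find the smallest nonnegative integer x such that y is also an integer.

6

gcd(30, 7) = 1.
1 divides -191, so solutions exist.
By Bézout, 30·(-3) + 7·(13) = 1.
Scale by -191/1 = -191: (x₀, y₀) = (573, -2483).
General solution: x = 573 + 7t, y = -2483 - 30t for integer t.
x ≥ 0: smallest is 573 mod 7 = 6 (at t = -81), with y = -53.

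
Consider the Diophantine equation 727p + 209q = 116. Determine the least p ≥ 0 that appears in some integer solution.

160

gcd(727, 209):
  727 = 3*209 + 100
  209 = 2*100 + 9
  100 = 11*9 + 1
  9 = 9*1
so gcd(727, 209) = 1.
1 divides 116, so solutions exist.
Back-substitute for Bézout coefficients:
  1 = 100 - 11*9
  ... = 727*(23) + 209*(-80)
Scale by 116/1 = 116: (p₀, q₀) = (2668, -9280).
General solution: p = 2668 + 209t, q = -9280 - 727t for integer t.
p ≥ 0: smallest is 2668 mod 209 = 160 (at t = -12), with q = -556.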